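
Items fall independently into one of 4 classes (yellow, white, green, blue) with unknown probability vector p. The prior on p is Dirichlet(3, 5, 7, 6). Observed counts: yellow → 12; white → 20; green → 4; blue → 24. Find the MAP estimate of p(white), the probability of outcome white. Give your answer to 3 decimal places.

MAP estimate of p(white) = 0.312

The posterior is Dirichlet(αᵢ + nᵢ) = Dirichlet(15, 25, 11, 30).
For a Dirichlet(a₁,…,a_K) with all aᵢ > 1, the mode has j-th component (aⱼ − 1)/(Σaᵢ − K).
Here Σaᵢ = 81 and K = 4, so p(white) = (25 − 1)/(81 − 4) = 24/77 ≈ 0.312.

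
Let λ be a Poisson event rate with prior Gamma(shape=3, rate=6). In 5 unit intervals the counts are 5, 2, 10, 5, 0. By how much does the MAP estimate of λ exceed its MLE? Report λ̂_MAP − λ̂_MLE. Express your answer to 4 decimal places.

MAP − MLE = -2.2182

Σxᵢ = 22. Posterior is Gamma(25, 11); MAP = (25−1)/11 = 24/11 ≈ 2.18182.
MLE = x̄ = 22/5 ≈ 4.40000.
Difference = 24/11 − 22/5 = -122/55 ≈ -2.2182.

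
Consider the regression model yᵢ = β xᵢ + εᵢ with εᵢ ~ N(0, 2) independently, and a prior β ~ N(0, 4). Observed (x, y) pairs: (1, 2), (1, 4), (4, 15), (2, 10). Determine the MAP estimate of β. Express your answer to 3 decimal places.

log p(β | y) = −Σ(yᵢ − βxᵢ)²/(2·2) − β²/(2·4) + const.
Setting the derivative to zero: Σxᵢ(yᵢ − βxᵢ)/2 − β/4 = 0, so β = Σxᵢyᵢ / (Σxᵢ² + σ²/τ²).
Σxᵢyᵢ = 1·2 + 1·4 + 4·15 + 2·10 = 86; Σxᵢ² = 22; σ²/τ² = 0.5.
β̂_MAP = 86 / (22 + 0.5) = 86/22.5 ≈ 3.822.

β̂_MAP = 3.822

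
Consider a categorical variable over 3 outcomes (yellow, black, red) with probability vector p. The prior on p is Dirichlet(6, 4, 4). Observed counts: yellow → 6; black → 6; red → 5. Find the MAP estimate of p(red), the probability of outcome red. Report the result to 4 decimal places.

MAP estimate of p(red) = 0.2857

The posterior is Dirichlet(αᵢ + nᵢ) = Dirichlet(12, 10, 9).
For a Dirichlet(a₁,…,a_K) with all aᵢ > 1, the mode has j-th component (aⱼ − 1)/(Σaᵢ − K).
Here Σaᵢ = 31 and K = 3, so p(red) = (9 − 1)/(31 − 3) = 8/28 ≈ 0.2857.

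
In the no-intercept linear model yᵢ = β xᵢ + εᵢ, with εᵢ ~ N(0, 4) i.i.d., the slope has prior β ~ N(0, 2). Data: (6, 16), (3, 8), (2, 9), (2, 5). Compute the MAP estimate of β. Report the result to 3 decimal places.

log p(β | y) = −Σ(yᵢ − βxᵢ)²/(2·4) − β²/(2·2) + const.
Setting the derivative to zero: Σxᵢ(yᵢ − βxᵢ)/4 − β/2 = 0, so β = Σxᵢyᵢ / (Σxᵢ² + σ²/τ²).
Σxᵢyᵢ = 6·16 + 3·8 + 2·9 + 2·5 = 148; Σxᵢ² = 53; σ²/τ² = 2.
β̂_MAP = 148 / (53 + 2) = 148/55 ≈ 2.691.

β̂_MAP = 2.691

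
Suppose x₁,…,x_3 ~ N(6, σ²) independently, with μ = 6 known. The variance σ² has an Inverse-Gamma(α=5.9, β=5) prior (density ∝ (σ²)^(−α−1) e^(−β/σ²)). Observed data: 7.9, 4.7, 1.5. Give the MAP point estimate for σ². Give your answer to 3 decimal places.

Sum of squared deviations about the known mean: SS = (7.9−6)² + (4.7−6)² + (1.5−6)² = 25.55.
The Normal likelihood contributes (σ²)^(−n/2) exp(−SS/(2σ²)), so the posterior is Inverse-Gamma(α + n/2, β + SS/2) = Inverse-Gamma(7.4, 17.775).
The mode of Inverse-Gamma(a, b) is b/(a+1) = 17.775/8.4 ≈ 2.116.

σ̂²_MAP = 2.116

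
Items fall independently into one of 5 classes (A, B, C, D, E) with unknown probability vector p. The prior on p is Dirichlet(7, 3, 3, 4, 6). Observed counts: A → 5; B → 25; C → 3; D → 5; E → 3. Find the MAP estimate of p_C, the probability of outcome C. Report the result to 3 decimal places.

MAP estimate of p_C = 0.085

The posterior is Dirichlet(αᵢ + nᵢ) = Dirichlet(12, 28, 6, 9, 9).
For a Dirichlet(a₁,…,a_K) with all aᵢ > 1, the mode has j-th component (aⱼ − 1)/(Σaᵢ − K).
Here Σaᵢ = 64 and K = 5, so p_C = (6 − 1)/(64 − 5) = 5/59 ≈ 0.085.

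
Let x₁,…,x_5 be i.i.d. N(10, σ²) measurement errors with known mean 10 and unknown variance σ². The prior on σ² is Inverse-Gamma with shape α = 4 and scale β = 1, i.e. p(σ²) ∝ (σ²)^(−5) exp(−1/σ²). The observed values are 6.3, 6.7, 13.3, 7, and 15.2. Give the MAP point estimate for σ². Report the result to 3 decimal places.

σ̂²_MAP = 4.901

Sum of squared deviations about the known mean: SS = (6.3−10)² + (6.7−10)² + (13.3−10)² + (7−10)² + (15.2−10)² = 71.51.
The Normal likelihood contributes (σ²)^(−n/2) exp(−SS/(2σ²)), so the posterior is Inverse-Gamma(α + n/2, β + SS/2) = Inverse-Gamma(6.5, 36.755).
The mode of Inverse-Gamma(a, b) is b/(a+1) = 36.755/7.5 ≈ 4.901.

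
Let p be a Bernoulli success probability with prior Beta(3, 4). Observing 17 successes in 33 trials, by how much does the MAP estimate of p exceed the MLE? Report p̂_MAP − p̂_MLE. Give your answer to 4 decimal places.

Posterior is Beta(20, 20); MAP = (20−1)/(40−2) = 19/38 ≈ 0.50000.
MLE ignores the prior: p̂_MLE = k/n = 17/33 ≈ 0.51515.
Difference = 19/38 − 17/33 = -1/66 ≈ -0.0152.

MAP − MLE = -0.0152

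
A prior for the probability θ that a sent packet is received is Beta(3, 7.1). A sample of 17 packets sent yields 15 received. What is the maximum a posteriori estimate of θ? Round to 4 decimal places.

θ̂_MAP = 0.6773

Prior: Beta(3, 7.1).
Data: 15 successes in 17 trials. The binomial likelihood contributes θ^15(1−θ)^2, so the posterior is Beta(3+15, 7.1+2) = Beta(18, 9.1).
For Beta(a, b) with a, b > 1 the mode is (a−1)/(a+b−2) = 17/25.1 ≈ 0.6773.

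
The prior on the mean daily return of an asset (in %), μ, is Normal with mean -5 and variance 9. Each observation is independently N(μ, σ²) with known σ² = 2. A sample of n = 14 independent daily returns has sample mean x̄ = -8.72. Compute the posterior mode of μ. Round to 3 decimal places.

n = 14, x̄ = -8.72.
For a Normal prior and Normal likelihood with known variance, the posterior is Normal; its mode equals its mean, the precision-weighted average.
Prior precision 1/σ₀² = 1/9; data precision n/σ² = 14/2 = 7.
μ̂ = ((1/9)·(-5) + 7·(-8.72)) / (1/9 + 7) = (-13859/225)/(64/9) = -8.661875 ≈ -8.662.

μ̂_MAP = -8.662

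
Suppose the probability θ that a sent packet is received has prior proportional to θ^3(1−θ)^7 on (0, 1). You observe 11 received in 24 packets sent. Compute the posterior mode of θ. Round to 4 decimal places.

θ̂_MAP = 0.4118

The prior density ∝ θ^3(1−θ)^7 is the kernel of Beta(4, 8).
Data: 11 successes in 24 trials. The binomial likelihood contributes θ^11(1−θ)^13, so the posterior is Beta(4+11, 8+13) = Beta(15, 21).
For Beta(a, b) with a, b > 1 the mode is (a−1)/(a+b−2) = 14/34 ≈ 0.4118.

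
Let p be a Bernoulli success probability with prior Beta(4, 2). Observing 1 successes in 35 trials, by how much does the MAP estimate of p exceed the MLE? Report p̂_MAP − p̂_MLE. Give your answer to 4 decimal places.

MAP − MLE = 0.0740

Posterior is Beta(5, 36); MAP = (5−1)/(41−2) = 4/39 ≈ 0.10256.
MLE ignores the prior: p̂_MLE = k/n = 1/35 ≈ 0.02857.
Difference = 4/39 − 1/35 = 101/1365 ≈ 0.0740.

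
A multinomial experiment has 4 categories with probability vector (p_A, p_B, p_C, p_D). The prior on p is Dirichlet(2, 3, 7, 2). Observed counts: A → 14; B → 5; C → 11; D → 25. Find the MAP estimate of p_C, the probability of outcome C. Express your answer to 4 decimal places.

The posterior is Dirichlet(αᵢ + nᵢ) = Dirichlet(16, 8, 18, 27).
For a Dirichlet(a₁,…,a_K) with all aᵢ > 1, the mode has j-th component (aⱼ − 1)/(Σaᵢ − K).
Here Σaᵢ = 69 and K = 4, so p_C = (18 − 1)/(69 − 4) = 17/65 ≈ 0.2615.

MAP estimate of p_C = 0.2615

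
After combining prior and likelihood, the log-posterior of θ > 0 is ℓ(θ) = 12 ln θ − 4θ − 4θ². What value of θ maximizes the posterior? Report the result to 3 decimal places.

ℓ'(θ) = 12/θ − 4 − 8θ. Setting this to zero and multiplying by θ: 8θ² + 4θ − 12 = 0.
θ = (−4 + √(4² + 4·8·12)) / (2·8) = (−4 + √400) / 16 = (−4 + 20)/16 = 1.
ℓ''(θ) = −12/θ² − 8 < 0, confirming a maximum.

θ̂_MAP = 1.000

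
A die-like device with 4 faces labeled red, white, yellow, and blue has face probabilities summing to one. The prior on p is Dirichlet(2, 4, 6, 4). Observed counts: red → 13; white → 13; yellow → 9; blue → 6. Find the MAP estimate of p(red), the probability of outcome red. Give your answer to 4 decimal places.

MAP estimate of p(red) = 0.2642

The posterior is Dirichlet(αᵢ + nᵢ) = Dirichlet(15, 17, 15, 10).
For a Dirichlet(a₁,…,a_K) with all aᵢ > 1, the mode has j-th component (aⱼ − 1)/(Σaᵢ − K).
Here Σaᵢ = 57 and K = 4, so p(red) = (15 − 1)/(57 − 4) = 14/53 ≈ 0.2642.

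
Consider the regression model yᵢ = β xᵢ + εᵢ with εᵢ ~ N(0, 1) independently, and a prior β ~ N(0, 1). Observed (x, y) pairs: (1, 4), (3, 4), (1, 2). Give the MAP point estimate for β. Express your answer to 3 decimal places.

β̂_MAP = 1.500

log p(β | y) = −Σ(yᵢ − βxᵢ)²/(2·1) − β²/(2·1) + const.
Setting the derivative to zero: Σxᵢ(yᵢ − βxᵢ)/1 − β/1 = 0, so β = Σxᵢyᵢ / (Σxᵢ² + σ²/τ²).
Σxᵢyᵢ = 1·4 + 3·4 + 1·2 = 18; Σxᵢ² = 11; σ²/τ² = 1.
β̂_MAP = 18 / (11 + 1) = 18/12 ≈ 1.500.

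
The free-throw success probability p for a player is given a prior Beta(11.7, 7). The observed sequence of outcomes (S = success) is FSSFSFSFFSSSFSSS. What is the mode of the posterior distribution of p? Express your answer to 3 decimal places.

p̂_MAP = 0.633

Prior: Beta(11.7, 7).
Data: 10 successes in 16 trials (from the sequence). The binomial likelihood contributes p^10(1−p)^6, so the posterior is Beta(11.7+10, 7+6) = Beta(21.7, 13).
For Beta(a, b) with a, b > 1 the mode is (a−1)/(a+b−2) = 20.7/32.7 ≈ 0.633.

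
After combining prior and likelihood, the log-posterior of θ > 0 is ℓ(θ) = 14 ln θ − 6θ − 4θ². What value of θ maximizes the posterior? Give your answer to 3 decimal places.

ℓ'(θ) = 14/θ − 6 − 8θ. Setting this to zero and multiplying by θ: 8θ² + 6θ − 14 = 0.
θ = (−6 + √(6² + 4·8·14)) / (2·8) = (−6 + √484) / 16 = (−6 + 22)/16 = 1.
ℓ''(θ) = −14/θ² − 8 < 0, confirming a maximum.

θ̂_MAP = 1.000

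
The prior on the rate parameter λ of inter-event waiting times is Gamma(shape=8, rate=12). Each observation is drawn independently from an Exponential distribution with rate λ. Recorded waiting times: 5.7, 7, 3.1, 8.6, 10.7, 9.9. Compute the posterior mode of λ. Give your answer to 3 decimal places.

The Exponential(rate=λ) likelihood is ∝ λ^n e^(−λΣtᵢ). Here n = 6 and Σtᵢ = 5.7 + 7 + 3.1 + 8.6 + 10.7 + 9.9 = 45.
Posterior ∝ λ^7e^(−12λ) · λ^6e^(−45λ) = λ^13e^(−57λ), i.e. Gamma(14, 57).
Mode = (a−1)/b = 13/57 ≈ 0.228.

λ̂_MAP = 0.228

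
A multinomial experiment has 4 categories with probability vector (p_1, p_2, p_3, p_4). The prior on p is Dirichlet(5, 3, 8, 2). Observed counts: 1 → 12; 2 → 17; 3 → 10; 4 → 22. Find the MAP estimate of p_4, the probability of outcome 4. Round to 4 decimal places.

The posterior is Dirichlet(αᵢ + nᵢ) = Dirichlet(17, 20, 18, 24).
For a Dirichlet(a₁,…,a_K) with all aᵢ > 1, the mode has j-th component (aⱼ − 1)/(Σaᵢ − K).
Here Σaᵢ = 79 and K = 4, so p_4 = (24 − 1)/(79 − 4) = 23/75 ≈ 0.3067.

MAP estimate: 0.3067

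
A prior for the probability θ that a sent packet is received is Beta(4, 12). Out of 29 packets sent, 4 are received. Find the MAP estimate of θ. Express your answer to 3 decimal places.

θ̂_MAP = 0.163

Prior: Beta(4, 12).
Data: 4 successes in 29 trials. The binomial likelihood contributes θ^4(1−θ)^25, so the posterior is Beta(4+4, 12+25) = Beta(8, 37).
For Beta(a, b) with a, b > 1 the mode is (a−1)/(a+b−2) = 7/43 ≈ 0.163.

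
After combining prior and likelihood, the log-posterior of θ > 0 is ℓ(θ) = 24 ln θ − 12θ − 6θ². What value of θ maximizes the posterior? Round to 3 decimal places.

θ̂_MAP = 1.000

ℓ'(θ) = 24/θ − 12 − 12θ. Setting this to zero and multiplying by θ: 12θ² + 12θ − 24 = 0.
θ = (−12 + √(12² + 4·12·24)) / (2·12) = (−12 + √1296) / 24 = (−12 + 36)/24 = 1.
ℓ''(θ) = −24/θ² − 12 < 0, confirming a maximum.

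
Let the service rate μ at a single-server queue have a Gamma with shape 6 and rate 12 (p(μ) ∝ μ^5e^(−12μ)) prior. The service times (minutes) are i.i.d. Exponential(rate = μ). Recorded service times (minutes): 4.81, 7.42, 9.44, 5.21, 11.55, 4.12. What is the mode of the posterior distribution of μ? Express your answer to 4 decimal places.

The Exponential(rate=μ) likelihood is ∝ μ^n e^(−μΣtᵢ). Here n = 6 and Σtᵢ = 4.81 + 7.42 + 9.44 + 5.21 + 11.55 + 4.12 = 42.55.
Posterior ∝ μ^5e^(−12μ) · μ^6e^(−42.55μ) = μ^11e^(−54.55μ), i.e. Gamma(12, 54.55).
Mode = (a−1)/b = 11/54.55 ≈ 0.2016.

μ̂_MAP = 0.2016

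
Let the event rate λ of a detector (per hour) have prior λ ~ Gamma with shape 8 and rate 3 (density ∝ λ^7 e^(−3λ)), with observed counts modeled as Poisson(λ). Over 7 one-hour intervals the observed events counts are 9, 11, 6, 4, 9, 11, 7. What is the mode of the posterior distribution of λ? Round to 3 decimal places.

λ̂_MAP = 6.400

Σxᵢ = 9+11+6+4+9+11+7 = 57, with n = 7.
Posterior ∝ λ^7e^(−3λ) · λ^57e^(−7λ) = λ^64e^(−10λ), i.e. Gamma(shape=65, rate=10).
The mode of a Gamma(a, b) with a ≥ 1 (shape–rate) is (a−1)/b = 64/10 ≈ 6.400.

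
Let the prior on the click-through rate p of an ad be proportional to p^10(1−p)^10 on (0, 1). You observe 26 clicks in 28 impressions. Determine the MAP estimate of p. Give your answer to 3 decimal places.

p̂_MAP = 0.750

The prior density ∝ p^10(1−p)^10 is the kernel of Beta(11, 11).
Data: 26 successes in 28 trials. The binomial likelihood contributes p^26(1−p)^2, so the posterior is Beta(11+26, 11+2) = Beta(37, 13).
For Beta(a, b) with a, b > 1 the mode is (a−1)/(a+b−2) = 36/48 ≈ 0.750.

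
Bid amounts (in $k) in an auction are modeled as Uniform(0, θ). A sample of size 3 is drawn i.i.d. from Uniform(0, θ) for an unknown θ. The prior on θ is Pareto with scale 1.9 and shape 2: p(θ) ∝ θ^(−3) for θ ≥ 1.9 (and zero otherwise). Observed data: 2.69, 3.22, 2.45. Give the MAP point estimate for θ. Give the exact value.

The Uniform(0, θ) likelihood is θ^(−n) for θ ≥ max(xᵢ), zero otherwise. Here max(xᵢ) = 3.22.
Posterior ∝ θ^(−3) · θ^(−3) = θ^(−6) on θ ≥ max(1.9, 3.22) = 3.22.
This density is strictly decreasing in θ, so the posterior mode lies at the lower boundary of the support.

θ̂_MAP = 3.22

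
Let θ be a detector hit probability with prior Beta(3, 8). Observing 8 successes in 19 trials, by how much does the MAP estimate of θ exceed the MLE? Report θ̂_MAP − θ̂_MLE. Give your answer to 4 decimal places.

MAP − MLE = -0.0639

Posterior is Beta(11, 19); MAP = (11−1)/(30−2) = 10/28 ≈ 0.35714.
MLE ignores the prior: θ̂_MLE = k/n = 8/19 ≈ 0.42105.
Difference = 10/28 − 8/19 = -17/266 ≈ -0.0639.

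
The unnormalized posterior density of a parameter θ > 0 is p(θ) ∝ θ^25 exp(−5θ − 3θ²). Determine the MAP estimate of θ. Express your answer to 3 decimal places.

θ̂_MAP = 1.667

ℓ'(θ) = 25/θ − 5 − 6θ. Setting this to zero and multiplying by θ: 6θ² + 5θ − 25 = 0.
θ = (−5 + √(5² + 4·6·25)) / (2·6) = (−5 + √625) / 12 = (−5 + 25)/12 = 5/3.
ℓ''(θ) = −25/θ² − 6 < 0, confirming a maximum.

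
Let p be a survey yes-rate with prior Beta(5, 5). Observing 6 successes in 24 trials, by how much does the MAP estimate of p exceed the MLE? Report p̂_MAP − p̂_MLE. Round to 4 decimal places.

MAP − MLE = 0.0625

Posterior is Beta(11, 23); MAP = (11−1)/(34−2) = 10/32 ≈ 0.31250.
MLE ignores the prior: p̂_MLE = k/n = 6/24 ≈ 0.25000.
Difference = 10/32 − 6/24 = 1/16 ≈ 0.0625.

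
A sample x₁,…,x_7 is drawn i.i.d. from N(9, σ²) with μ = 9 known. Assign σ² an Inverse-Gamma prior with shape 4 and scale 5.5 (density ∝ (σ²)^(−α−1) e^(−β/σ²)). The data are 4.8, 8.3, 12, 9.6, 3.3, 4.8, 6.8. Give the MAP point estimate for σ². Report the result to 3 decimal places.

Sum of squared deviations about the known mean: SS = (4.8−9)² + (8.3−9)² + (12−9)² + (9.6−9)² + (3.3−9)² + (4.8−9)² + (6.8−9)² = 82.46.
The Normal likelihood contributes (σ²)^(−n/2) exp(−SS/(2σ²)), so the posterior is Inverse-Gamma(α + n/2, β + SS/2) = Inverse-Gamma(7.5, 46.73).
The mode of Inverse-Gamma(a, b) is b/(a+1) = 46.73/8.5 ≈ 5.498.

σ̂²_MAP = 5.498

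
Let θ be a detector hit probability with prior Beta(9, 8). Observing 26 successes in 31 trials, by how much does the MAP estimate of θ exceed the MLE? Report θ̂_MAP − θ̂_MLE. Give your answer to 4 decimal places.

Posterior is Beta(35, 13); MAP = (35−1)/(48−2) = 34/46 ≈ 0.73913.
MLE ignores the prior: θ̂_MLE = k/n = 26/31 ≈ 0.83871.
Difference = 34/46 − 26/31 = -71/713 ≈ -0.0996.

MAP − MLE = -0.0996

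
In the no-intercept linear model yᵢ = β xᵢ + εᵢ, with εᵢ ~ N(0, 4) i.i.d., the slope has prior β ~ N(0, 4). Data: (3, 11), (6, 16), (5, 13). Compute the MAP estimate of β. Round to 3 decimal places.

β̂_MAP = 2.732

log p(β | y) = −Σ(yᵢ − βxᵢ)²/(2·4) − β²/(2·4) + const.
Setting the derivative to zero: Σxᵢ(yᵢ − βxᵢ)/4 − β/4 = 0, so β = Σxᵢyᵢ / (Σxᵢ² + σ²/τ²).
Σxᵢyᵢ = 3·11 + 6·16 + 5·13 = 194; Σxᵢ² = 70; σ²/τ² = 1.
β̂_MAP = 194 / (70 + 1) = 194/71 ≈ 2.732.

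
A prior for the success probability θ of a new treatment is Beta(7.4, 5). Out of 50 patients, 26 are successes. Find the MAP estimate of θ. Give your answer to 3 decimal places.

θ̂_MAP = 0.536

Prior: Beta(7.4, 5).
Data: 26 successes in 50 trials. The binomial likelihood contributes θ^26(1−θ)^24, so the posterior is Beta(7.4+26, 5+24) = Beta(33.4, 29).
For Beta(a, b) with a, b > 1 the mode is (a−1)/(a+b−2) = 32.4/60.4 ≈ 0.536.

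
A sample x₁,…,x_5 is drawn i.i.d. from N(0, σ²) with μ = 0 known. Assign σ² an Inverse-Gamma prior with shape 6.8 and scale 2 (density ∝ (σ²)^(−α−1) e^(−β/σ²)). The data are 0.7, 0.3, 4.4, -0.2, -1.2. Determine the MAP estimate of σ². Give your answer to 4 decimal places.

Sum of squared deviations about the known mean: SS = (0.7−0)² + (0.3−0)² + (4.4−0)² + (-0.2−0)² + (-1.2−0)² = 21.42.
The Normal likelihood contributes (σ²)^(−n/2) exp(−SS/(2σ²)), so the posterior is Inverse-Gamma(α + n/2, β + SS/2) = Inverse-Gamma(9.3, 12.71).
The mode of Inverse-Gamma(a, b) is b/(a+1) = 12.71/10.3 ≈ 1.2340.

σ̂²_MAP = 1.2340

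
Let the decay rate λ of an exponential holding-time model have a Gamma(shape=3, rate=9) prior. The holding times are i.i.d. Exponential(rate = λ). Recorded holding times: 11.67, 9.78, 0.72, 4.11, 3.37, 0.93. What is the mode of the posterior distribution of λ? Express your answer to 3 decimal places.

The Exponential(rate=λ) likelihood is ∝ λ^n e^(−λΣtᵢ). Here n = 6 and Σtᵢ = 11.67 + 9.78 + 0.72 + 4.11 + 3.37 + 0.93 = 30.58.
Posterior ∝ λ^2e^(−9λ) · λ^6e^(−30.58λ) = λ^8e^(−39.58λ), i.e. Gamma(9, 39.58).
Mode = (a−1)/b = 8/39.58 ≈ 0.202.

λ̂_MAP = 0.202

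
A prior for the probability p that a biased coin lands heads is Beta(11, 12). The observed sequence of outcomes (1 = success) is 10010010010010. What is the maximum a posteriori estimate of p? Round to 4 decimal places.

Prior: Beta(11, 12).
Data: 5 successes in 14 trials (from the sequence). The binomial likelihood contributes p^5(1−p)^9, so the posterior is Beta(11+5, 12+9) = Beta(16, 21).
For Beta(a, b) with a, b > 1 the mode is (a−1)/(a+b−2) = 15/35 ≈ 0.4286.

p̂_MAP = 0.4286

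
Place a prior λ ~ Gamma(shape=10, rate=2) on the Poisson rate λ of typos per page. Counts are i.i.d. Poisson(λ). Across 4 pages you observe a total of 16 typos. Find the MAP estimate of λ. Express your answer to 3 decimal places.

Σxᵢ = 16, n = 4.
Posterior ∝ λ^9e^(−2λ) · λ^16e^(−4λ) = λ^25e^(−6λ), i.e. Gamma(shape=26, rate=6).
The mode of a Gamma(a, b) with a ≥ 1 (shape–rate) is (a−1)/b = 25/6 ≈ 4.167.

λ̂_MAP = 4.167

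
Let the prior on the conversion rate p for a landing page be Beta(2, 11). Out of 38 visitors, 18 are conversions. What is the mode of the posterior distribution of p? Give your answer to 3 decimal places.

Prior: Beta(2, 11).
Data: 18 successes in 38 trials. The binomial likelihood contributes p^18(1−p)^20, so the posterior is Beta(2+18, 11+20) = Beta(20, 31).
For Beta(a, b) with a, b > 1 the mode is (a−1)/(a+b−2) = 19/49 ≈ 0.388.

p̂_MAP = 0.388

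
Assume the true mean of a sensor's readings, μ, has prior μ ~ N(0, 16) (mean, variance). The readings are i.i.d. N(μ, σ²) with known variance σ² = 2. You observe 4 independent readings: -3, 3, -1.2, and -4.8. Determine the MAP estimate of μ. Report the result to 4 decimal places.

μ̂_MAP = -1.4545

n = 4; x̄ = ((-3) + 3 + (-1.2) + (-4.8))/4 = -6/4 = -1.5.
For a Normal prior and Normal likelihood with known variance, the posterior is Normal; its mode equals its mean, the precision-weighted average.
Prior precision 1/σ₀² = 1/16 = 0.0625; data precision n/σ² = 4/2 = 2.
μ̂ = (0.0625·0 + 2·(-1.5)) / (0.0625 + 2) = (-3)/2.0625 = -16/11 ≈ -1.4545.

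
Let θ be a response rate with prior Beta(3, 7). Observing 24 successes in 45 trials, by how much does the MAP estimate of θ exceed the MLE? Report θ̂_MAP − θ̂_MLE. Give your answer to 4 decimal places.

Posterior is Beta(27, 28); MAP = (27−1)/(55−2) = 26/53 ≈ 0.49057.
MLE ignores the prior: θ̂_MLE = k/n = 24/45 ≈ 0.53333.
Difference = 26/53 − 24/45 = -34/795 ≈ -0.0428.

MAP − MLE = -0.0428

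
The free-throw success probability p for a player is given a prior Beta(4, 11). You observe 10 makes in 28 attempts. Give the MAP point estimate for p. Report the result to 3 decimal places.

p̂_MAP = 0.317

Prior: Beta(4, 11).
Data: 10 successes in 28 trials. The binomial likelihood contributes p^10(1−p)^18, so the posterior is Beta(4+10, 11+18) = Beta(14, 29).
For Beta(a, b) with a, b > 1 the mode is (a−1)/(a+b−2) = 13/41 ≈ 0.317.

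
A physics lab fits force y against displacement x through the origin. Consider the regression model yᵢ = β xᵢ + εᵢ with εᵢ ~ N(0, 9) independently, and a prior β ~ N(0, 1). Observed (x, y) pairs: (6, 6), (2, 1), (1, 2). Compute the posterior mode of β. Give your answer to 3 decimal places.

β̂_MAP = 0.800

log p(β | y) = −Σ(yᵢ − βxᵢ)²/(2·9) − β²/(2·1) + const.
Setting the derivative to zero: Σxᵢ(yᵢ − βxᵢ)/9 − β/1 = 0, so β = Σxᵢyᵢ / (Σxᵢ² + σ²/τ²).
Σxᵢyᵢ = 6·6 + 2·1 + 1·2 = 40; Σxᵢ² = 41; σ²/τ² = 9.
β̂_MAP = 40 / (41 + 9) = 40/50 ≈ 0.800.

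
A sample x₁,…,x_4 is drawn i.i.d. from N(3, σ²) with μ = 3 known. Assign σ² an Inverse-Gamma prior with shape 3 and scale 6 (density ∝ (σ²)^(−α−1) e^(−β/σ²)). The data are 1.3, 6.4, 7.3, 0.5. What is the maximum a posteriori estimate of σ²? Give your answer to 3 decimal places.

σ̂²_MAP = 4.266

Sum of squared deviations about the known mean: SS = (1.3−3)² + (6.4−3)² + (7.3−3)² + (0.5−3)² = 39.19.
The Normal likelihood contributes (σ²)^(−n/2) exp(−SS/(2σ²)), so the posterior is Inverse-Gamma(α + n/2, β + SS/2) = Inverse-Gamma(5, 25.595).
The mode of Inverse-Gamma(a, b) is b/(a+1) = 25.595/6 ≈ 4.266.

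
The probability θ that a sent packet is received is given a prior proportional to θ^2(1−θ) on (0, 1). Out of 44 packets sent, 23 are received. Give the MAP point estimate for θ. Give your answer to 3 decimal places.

The prior density ∝ θ^2(1−θ)^1 is the kernel of Beta(3, 2).
Data: 23 successes in 44 trials. The binomial likelihood contributes θ^23(1−θ)^21, so the posterior is Beta(3+23, 2+21) = Beta(26, 23).
For Beta(a, b) with a, b > 1 the mode is (a−1)/(a+b−2) = 25/47 ≈ 0.532.

θ̂_MAP = 0.532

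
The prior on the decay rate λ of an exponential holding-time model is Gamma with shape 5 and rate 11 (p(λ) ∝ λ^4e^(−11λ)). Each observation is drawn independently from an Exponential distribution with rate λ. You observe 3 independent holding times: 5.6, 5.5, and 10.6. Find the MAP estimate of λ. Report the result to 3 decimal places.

λ̂_MAP = 0.214

The Exponential(rate=λ) likelihood is ∝ λ^n e^(−λΣtᵢ). Here n = 3 and Σtᵢ = 5.6 + 5.5 + 10.6 = 21.7.
Posterior ∝ λ^4e^(−11λ) · λ^3e^(−21.7λ) = λ^7e^(−32.7λ), i.e. Gamma(8, 32.7).
Mode = (a−1)/b = 7/32.7 ≈ 0.214.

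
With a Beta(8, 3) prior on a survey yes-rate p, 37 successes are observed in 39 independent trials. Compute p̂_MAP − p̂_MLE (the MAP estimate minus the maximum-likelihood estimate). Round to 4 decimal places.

MAP − MLE = -0.0321

Posterior is Beta(45, 5); MAP = (45−1)/(50−2) = 44/48 ≈ 0.91667.
MLE ignores the prior: p̂_MLE = k/n = 37/39 ≈ 0.94872.
Difference = 44/48 − 37/39 = -5/156 ≈ -0.0321.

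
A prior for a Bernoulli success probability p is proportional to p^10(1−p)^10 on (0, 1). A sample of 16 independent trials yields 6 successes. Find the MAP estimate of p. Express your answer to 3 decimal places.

p̂_MAP = 0.444

The prior density ∝ p^10(1−p)^10 is the kernel of Beta(11, 11).
Data: 6 successes in 16 trials. The binomial likelihood contributes p^6(1−p)^10, so the posterior is Beta(11+6, 11+10) = Beta(17, 21).
For Beta(a, b) with a, b > 1 the mode is (a−1)/(a+b−2) = 16/36 ≈ 0.444.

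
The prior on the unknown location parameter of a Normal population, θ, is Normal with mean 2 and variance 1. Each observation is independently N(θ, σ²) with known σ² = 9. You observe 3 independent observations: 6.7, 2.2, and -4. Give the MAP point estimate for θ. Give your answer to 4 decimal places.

n = 3; x̄ = (6.7 + 2.2 + (-4))/3 = 4.9/3 = 49/30 ≈ 1.6333.
For a Normal prior and Normal likelihood with known variance, the posterior is Normal; its mode equals its mean, the precision-weighted average.
Prior precision 1/σ₀² = 1/1 = 1; data precision n/σ² = 3/9 = 1/3.
θ̂ = (1·2 + (1/3)·(49/30)) / (1 + 1/3) = (229/90)/(4/3) = 229/120 ≈ 1.9083.

θ̂_MAP = 1.9083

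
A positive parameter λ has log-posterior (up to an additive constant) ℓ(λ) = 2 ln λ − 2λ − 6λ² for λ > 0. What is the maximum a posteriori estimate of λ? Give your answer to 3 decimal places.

λ̂_MAP = 0.333

ℓ'(λ) = 2/λ − 2 − 12λ. Setting this to zero and multiplying by λ: 12λ² + 2λ − 2 = 0.
λ = (−2 + √(2² + 4·12·2)) / (2·12) = (−2 + √100) / 24 = (−2 + 10)/24 = 1/3.
ℓ''(λ) = −2/λ² − 12 < 0, confirming a maximum.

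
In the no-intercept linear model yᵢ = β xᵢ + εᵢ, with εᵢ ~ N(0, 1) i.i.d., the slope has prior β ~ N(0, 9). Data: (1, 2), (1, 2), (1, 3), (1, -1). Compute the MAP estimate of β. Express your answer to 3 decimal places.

log p(β | y) = −Σ(yᵢ − βxᵢ)²/(2·1) − β²/(2·9) + const.
Setting the derivative to zero: Σxᵢ(yᵢ − βxᵢ)/1 − β/9 = 0, so β = Σxᵢyᵢ / (Σxᵢ² + σ²/τ²).
Σxᵢyᵢ = 1·2 + 1·2 + 1·3 + 1·(-1) = 6; Σxᵢ² = 4; σ²/τ² = 1/9.
β̂_MAP = 6 / (4 + 1/9) = 6/(37/9) = 54/37 ≈ 1.459.

β̂_MAP = 1.459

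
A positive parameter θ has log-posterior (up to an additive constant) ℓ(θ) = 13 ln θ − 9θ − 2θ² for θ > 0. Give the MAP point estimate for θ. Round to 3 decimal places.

ℓ'(θ) = 13/θ − 9 − 4θ. Setting this to zero and multiplying by θ: 4θ² + 9θ − 13 = 0.
θ = (−9 + √(9² + 4·4·13)) / (2·4) = (−9 + √289) / 8 = (−9 + 17)/8 = 1.
ℓ''(θ) = −13/θ² − 4 < 0, confirming a maximum.

θ̂_MAP = 1.000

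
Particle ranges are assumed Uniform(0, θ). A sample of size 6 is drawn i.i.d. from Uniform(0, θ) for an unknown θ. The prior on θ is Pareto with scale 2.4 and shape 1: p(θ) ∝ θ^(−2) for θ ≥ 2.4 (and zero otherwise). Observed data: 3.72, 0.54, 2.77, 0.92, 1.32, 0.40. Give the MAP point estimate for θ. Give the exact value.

The Uniform(0, θ) likelihood is θ^(−n) for θ ≥ max(xᵢ), zero otherwise. Here max(xᵢ) = 3.72.
Posterior ∝ θ^(−2) · θ^(−6) = θ^(−8) on θ ≥ max(2.4, 3.72) = 3.72.
This density is strictly decreasing in θ, so the posterior mode lies at the lower boundary of the support.

θ̂_MAP = 3.72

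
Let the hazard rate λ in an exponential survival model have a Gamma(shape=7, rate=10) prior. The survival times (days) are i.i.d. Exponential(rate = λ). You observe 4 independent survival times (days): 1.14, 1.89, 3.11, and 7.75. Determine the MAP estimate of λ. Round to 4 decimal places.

The Exponential(rate=λ) likelihood is ∝ λ^n e^(−λΣtᵢ). Here n = 4 and Σtᵢ = 1.14 + 1.89 + 3.11 + 7.75 = 13.89.
Posterior ∝ λ^6e^(−10λ) · λ^4e^(−13.89λ) = λ^10e^(−23.89λ), i.e. Gamma(11, 23.89).
Mode = (a−1)/b = 10/23.89 ≈ 0.4186.

λ̂_MAP = 0.4186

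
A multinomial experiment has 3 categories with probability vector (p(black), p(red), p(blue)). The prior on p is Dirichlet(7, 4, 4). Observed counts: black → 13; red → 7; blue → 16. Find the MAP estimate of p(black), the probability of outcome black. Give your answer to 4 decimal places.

The posterior is Dirichlet(αᵢ + nᵢ) = Dirichlet(20, 11, 20).
For a Dirichlet(a₁,…,a_K) with all aᵢ > 1, the mode has j-th component (aⱼ − 1)/(Σaᵢ − K).
Here Σaᵢ = 51 and K = 3, so p(black) = (20 − 1)/(51 − 3) = 19/48 ≈ 0.3958.

MAP estimate of p(black) = 0.3958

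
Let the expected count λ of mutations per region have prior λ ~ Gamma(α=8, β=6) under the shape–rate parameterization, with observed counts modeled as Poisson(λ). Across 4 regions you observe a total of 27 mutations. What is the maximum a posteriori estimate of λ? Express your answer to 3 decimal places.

Σxᵢ = 27, n = 4.
Posterior ∝ λ^7e^(−6λ) · λ^27e^(−4λ) = λ^34e^(−10λ), i.e. Gamma(shape=35, rate=10).
The mode of a Gamma(a, b) with a ≥ 1 (shape–rate) is (a−1)/b = 34/10 ≈ 3.400.

λ̂_MAP = 3.400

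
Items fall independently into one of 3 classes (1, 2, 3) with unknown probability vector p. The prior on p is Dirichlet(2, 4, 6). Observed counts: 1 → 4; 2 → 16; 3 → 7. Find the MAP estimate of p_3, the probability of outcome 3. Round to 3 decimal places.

MAP estimate: 0.333

The posterior is Dirichlet(αᵢ + nᵢ) = Dirichlet(6, 20, 13).
For a Dirichlet(a₁,…,a_K) with all aᵢ > 1, the mode has j-th component (aⱼ − 1)/(Σaᵢ − K).
Here Σaᵢ = 39 and K = 3, so p_3 = (13 − 1)/(39 − 3) = 12/36 ≈ 0.333.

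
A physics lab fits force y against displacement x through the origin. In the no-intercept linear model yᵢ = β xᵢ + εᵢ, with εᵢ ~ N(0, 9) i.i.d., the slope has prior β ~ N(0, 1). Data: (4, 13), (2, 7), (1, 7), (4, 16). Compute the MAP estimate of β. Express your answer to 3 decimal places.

log p(β | y) = −Σ(yᵢ − βxᵢ)²/(2·9) − β²/(2·1) + const.
Setting the derivative to zero: Σxᵢ(yᵢ − βxᵢ)/9 − β/1 = 0, so β = Σxᵢyᵢ / (Σxᵢ² + σ²/τ²).
Σxᵢyᵢ = 4·13 + 2·7 + 1·7 + 4·16 = 137; Σxᵢ² = 37; σ²/τ² = 9.
β̂_MAP = 137 / (37 + 9) = 137/46 ≈ 2.978.

β̂_MAP = 2.978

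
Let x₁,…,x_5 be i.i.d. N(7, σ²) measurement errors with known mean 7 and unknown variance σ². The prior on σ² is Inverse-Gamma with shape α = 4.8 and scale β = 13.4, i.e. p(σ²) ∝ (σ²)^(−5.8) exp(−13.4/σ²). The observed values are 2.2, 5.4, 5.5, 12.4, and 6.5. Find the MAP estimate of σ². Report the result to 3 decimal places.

Sum of squared deviations about the known mean: SS = (2.2−7)² + (5.4−7)² + (5.5−7)² + (12.4−7)² + (6.5−7)² = 57.26.
The Normal likelihood contributes (σ²)^(−n/2) exp(−SS/(2σ²)), so the posterior is Inverse-Gamma(α + n/2, β + SS/2) = Inverse-Gamma(7.3, 42.03).
The mode of Inverse-Gamma(a, b) is b/(a+1) = 42.03/8.3 ≈ 5.064.

σ̂²_MAP = 5.064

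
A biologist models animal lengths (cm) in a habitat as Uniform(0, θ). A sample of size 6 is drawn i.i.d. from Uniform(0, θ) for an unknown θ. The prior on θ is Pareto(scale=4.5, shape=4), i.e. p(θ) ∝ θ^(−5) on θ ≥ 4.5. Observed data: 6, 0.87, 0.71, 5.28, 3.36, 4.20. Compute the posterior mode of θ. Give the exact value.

θ̂_MAP = 6

The Uniform(0, θ) likelihood is θ^(−n) for θ ≥ max(xᵢ), zero otherwise. Here max(xᵢ) = 6.
Posterior ∝ θ^(−5) · θ^(−6) = θ^(−11) on θ ≥ max(4.5, 6) = 6.
This density is strictly decreasing in θ, so the posterior mode lies at the lower boundary of the support.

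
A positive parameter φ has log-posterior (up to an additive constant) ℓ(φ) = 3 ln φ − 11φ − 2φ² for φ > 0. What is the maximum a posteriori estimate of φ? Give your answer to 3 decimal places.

φ̂_MAP = 0.250

ℓ'(φ) = 3/φ − 11 − 4φ. Setting this to zero and multiplying by φ: 4φ² + 11φ − 3 = 0.
φ = (−11 + √(11² + 4·4·3)) / (2·4) = (−11 + √169) / 8 = (−11 + 13)/8 = 1/4.
ℓ''(φ) = −3/φ² − 4 < 0, confirming a maximum.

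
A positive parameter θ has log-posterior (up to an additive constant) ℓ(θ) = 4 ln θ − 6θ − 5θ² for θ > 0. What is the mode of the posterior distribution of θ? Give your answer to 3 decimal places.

ℓ'(θ) = 4/θ − 6 − 10θ. Setting this to zero and multiplying by θ: 10θ² + 6θ − 4 = 0.
θ = (−6 + √(6² + 4·10·4)) / (2·10) = (−6 + √196) / 20 = (−6 + 14)/20 = 2/5.
ℓ''(θ) = −4/θ² − 10 < 0, confirming a maximum.

θ̂_MAP = 0.400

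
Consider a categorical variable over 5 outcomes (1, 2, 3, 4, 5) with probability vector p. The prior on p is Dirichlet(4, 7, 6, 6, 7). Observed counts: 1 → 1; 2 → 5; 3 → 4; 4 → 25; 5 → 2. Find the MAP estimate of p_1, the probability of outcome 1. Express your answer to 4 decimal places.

The posterior is Dirichlet(αᵢ + nᵢ) = Dirichlet(5, 12, 10, 31, 9).
For a Dirichlet(a₁,…,a_K) with all aᵢ > 1, the mode has j-th component (aⱼ − 1)/(Σaᵢ − K).
Here Σaᵢ = 67 and K = 5, so p_1 = (5 − 1)/(67 − 5) = 4/62 ≈ 0.0645.

MAP estimate: 0.0645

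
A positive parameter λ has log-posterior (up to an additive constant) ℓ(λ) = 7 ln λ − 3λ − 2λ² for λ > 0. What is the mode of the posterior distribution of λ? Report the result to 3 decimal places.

λ̂_MAP = 1.000

ℓ'(λ) = 7/λ − 3 − 4λ. Setting this to zero and multiplying by λ: 4λ² + 3λ − 7 = 0.
λ = (−3 + √(3² + 4·4·7)) / (2·4) = (−3 + √121) / 8 = (−3 + 11)/8 = 1.
ℓ''(λ) = −7/λ² − 4 < 0, confirming a maximum.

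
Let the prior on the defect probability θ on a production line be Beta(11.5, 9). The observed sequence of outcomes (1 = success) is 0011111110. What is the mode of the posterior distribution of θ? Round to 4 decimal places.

θ̂_MAP = 0.6140

Prior: Beta(11.5, 9).
Data: 7 successes in 10 trials (from the sequence). The binomial likelihood contributes θ^7(1−θ)^3, so the posterior is Beta(11.5+7, 9+3) = Beta(18.5, 12).
For Beta(a, b) with a, b > 1 the mode is (a−1)/(a+b−2) = 17.5/28.5 ≈ 0.6140.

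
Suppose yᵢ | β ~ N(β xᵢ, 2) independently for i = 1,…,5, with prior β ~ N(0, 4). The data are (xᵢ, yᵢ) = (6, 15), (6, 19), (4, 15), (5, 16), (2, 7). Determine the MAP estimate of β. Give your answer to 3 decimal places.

β̂_MAP = 3.047

log p(β | y) = −Σ(yᵢ − βxᵢ)²/(2·2) − β²/(2·4) + const.
Setting the derivative to zero: Σxᵢ(yᵢ − βxᵢ)/2 − β/4 = 0, so β = Σxᵢyᵢ / (Σxᵢ² + σ²/τ²).
Σxᵢyᵢ = 6·15 + 6·19 + 4·15 + 5·16 + 2·7 = 358; Σxᵢ² = 117; σ²/τ² = 0.5.
β̂_MAP = 358 / (117 + 0.5) = 358/117.5 ≈ 3.047.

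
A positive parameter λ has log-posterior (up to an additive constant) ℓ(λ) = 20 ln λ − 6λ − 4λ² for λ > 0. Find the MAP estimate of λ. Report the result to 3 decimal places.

λ̂_MAP = 1.250

ℓ'(λ) = 20/λ − 6 − 8λ. Setting this to zero and multiplying by λ: 8λ² + 6λ − 20 = 0.
λ = (−6 + √(6² + 4·8·20)) / (2·8) = (−6 + √676) / 16 = (−6 + 26)/16 = 5/4.
ℓ''(λ) = −20/λ² − 8 < 0, confirming a maximum.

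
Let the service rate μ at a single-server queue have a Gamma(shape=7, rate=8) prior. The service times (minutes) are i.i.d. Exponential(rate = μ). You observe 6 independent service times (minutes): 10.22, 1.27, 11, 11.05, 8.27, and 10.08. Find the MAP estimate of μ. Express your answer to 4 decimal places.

The Exponential(rate=μ) likelihood is ∝ μ^n e^(−μΣtᵢ). Here n = 6 and Σtᵢ = 10.22 + 1.27 + 11 + 11.05 + 8.27 + 10.08 = 51.89.
Posterior ∝ μ^6e^(−8μ) · μ^6e^(−51.89μ) = μ^12e^(−59.89μ), i.e. Gamma(13, 59.89).
Mode = (a−1)/b = 12/59.89 ≈ 0.2004.

μ̂_MAP = 0.2004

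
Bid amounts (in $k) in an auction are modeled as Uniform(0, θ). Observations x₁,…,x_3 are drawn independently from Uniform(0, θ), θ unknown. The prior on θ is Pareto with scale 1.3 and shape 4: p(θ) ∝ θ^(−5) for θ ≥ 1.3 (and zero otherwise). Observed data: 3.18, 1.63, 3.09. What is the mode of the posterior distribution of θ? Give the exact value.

The Uniform(0, θ) likelihood is θ^(−n) for θ ≥ max(xᵢ), zero otherwise. Here max(xᵢ) = 3.18.
Posterior ∝ θ^(−5) · θ^(−3) = θ^(−8) on θ ≥ max(1.3, 3.18) = 3.18.
This density is strictly decreasing in θ, so the posterior mode lies at the lower boundary of the support.

θ̂_MAP = 3.18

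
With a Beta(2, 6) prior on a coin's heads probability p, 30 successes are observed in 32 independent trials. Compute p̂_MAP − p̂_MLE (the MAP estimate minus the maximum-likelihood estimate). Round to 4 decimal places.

MAP − MLE = -0.1217

Posterior is Beta(32, 8); MAP = (32−1)/(40−2) = 31/38 ≈ 0.81579.
MLE ignores the prior: p̂_MLE = k/n = 30/32 ≈ 0.93750.
Difference = 31/38 − 30/32 = -37/304 ≈ -0.1217.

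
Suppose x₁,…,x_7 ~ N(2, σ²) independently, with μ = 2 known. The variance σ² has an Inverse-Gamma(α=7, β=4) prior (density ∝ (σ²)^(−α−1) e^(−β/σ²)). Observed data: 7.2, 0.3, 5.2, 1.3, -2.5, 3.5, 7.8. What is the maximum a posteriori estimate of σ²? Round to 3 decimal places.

Sum of squared deviations about the known mean: SS = (7.2−2)² + (0.3−2)² + (5.2−2)² + (1.3−2)² + (-2.5−2)² + (3.5−2)² + (7.8−2)² = 96.8.
The Normal likelihood contributes (σ²)^(−n/2) exp(−SS/(2σ²)), so the posterior is Inverse-Gamma(α + n/2, β + SS/2) = Inverse-Gamma(10.5, 52.4).
The mode of Inverse-Gamma(a, b) is b/(a+1) = 52.4/11.5 ≈ 4.557.

σ̂²_MAP = 4.557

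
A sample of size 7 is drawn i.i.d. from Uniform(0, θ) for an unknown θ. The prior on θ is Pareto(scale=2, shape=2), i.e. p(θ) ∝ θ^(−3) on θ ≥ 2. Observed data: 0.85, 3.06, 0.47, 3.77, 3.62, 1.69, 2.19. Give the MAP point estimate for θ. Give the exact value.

θ̂_MAP = 3.77

The Uniform(0, θ) likelihood is θ^(−n) for θ ≥ max(xᵢ), zero otherwise. Here max(xᵢ) = 3.77.
Posterior ∝ θ^(−3) · θ^(−7) = θ^(−10) on θ ≥ max(2, 3.77) = 3.77.
This density is strictly decreasing in θ, so the posterior mode lies at the lower boundary of the support.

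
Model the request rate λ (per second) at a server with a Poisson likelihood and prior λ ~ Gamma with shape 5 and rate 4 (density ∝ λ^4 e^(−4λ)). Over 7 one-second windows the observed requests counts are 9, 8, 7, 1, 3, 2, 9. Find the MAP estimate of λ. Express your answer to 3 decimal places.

λ̂_MAP = 3.909

Σxᵢ = 9+8+7+1+3+2+9 = 39, with n = 7.
Posterior ∝ λ^4e^(−4λ) · λ^39e^(−7λ) = λ^43e^(−11λ), i.e. Gamma(shape=44, rate=11).
The mode of a Gamma(a, b) with a ≥ 1 (shape–rate) is (a−1)/b = 43/11 ≈ 3.909.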